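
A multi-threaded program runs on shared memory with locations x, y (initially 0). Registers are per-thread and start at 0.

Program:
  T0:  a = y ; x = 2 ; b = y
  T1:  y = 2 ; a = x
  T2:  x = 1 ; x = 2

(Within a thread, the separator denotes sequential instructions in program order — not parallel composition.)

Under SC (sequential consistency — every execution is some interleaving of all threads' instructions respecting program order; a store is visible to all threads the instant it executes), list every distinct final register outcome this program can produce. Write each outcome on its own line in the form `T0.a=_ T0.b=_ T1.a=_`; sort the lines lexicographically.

T0.a=0 T0.b=0 T1.a=1
T0.a=0 T0.b=0 T1.a=2
T0.a=0 T0.b=2 T1.a=0
T0.a=0 T0.b=2 T1.a=1
T0.a=0 T0.b=2 T1.a=2
T0.a=2 T0.b=2 T1.a=0
T0.a=2 T0.b=2 T1.a=1
T0.a=2 T0.b=2 T1.a=2

outcome vector order: (T0.a,T0.b,T1.a)
|SC outcomes| = 8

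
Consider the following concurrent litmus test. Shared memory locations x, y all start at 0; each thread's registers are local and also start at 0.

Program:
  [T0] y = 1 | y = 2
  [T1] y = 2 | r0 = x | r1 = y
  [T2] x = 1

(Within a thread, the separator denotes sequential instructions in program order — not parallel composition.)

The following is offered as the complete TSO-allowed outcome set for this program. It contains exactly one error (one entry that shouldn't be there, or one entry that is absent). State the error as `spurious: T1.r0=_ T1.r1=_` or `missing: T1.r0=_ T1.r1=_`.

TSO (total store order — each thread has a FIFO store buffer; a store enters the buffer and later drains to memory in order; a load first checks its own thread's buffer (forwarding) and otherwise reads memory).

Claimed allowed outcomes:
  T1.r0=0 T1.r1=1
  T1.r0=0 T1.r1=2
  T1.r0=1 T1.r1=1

missing: T1.r0=1 T1.r1=2

outcome vector order: (T1.r0,T1.r1)
under TSO → 01; 02; 11; 12
TSO∖claimed = {12}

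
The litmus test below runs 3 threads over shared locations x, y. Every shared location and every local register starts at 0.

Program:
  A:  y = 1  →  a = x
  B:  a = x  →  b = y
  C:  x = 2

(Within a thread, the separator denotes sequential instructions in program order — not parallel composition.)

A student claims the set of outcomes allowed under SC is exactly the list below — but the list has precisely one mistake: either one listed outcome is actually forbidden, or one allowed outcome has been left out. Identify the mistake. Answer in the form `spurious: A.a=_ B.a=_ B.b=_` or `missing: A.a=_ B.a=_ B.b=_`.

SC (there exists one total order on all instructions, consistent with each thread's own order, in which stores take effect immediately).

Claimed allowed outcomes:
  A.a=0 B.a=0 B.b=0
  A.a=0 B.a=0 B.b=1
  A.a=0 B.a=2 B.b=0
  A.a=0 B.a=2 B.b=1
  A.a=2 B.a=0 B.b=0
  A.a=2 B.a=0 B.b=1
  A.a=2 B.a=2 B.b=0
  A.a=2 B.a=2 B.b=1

spurious: A.a=0 B.a=2 B.b=0

outcome vector order: (A.a,B.a,B.b)
under SC → (0,0,0) (0,0,1) (0,2,1) (2,0,0) (2,0,1) (2,2,0) (2,2,1)
claimed∖SC = {(0,2,0)}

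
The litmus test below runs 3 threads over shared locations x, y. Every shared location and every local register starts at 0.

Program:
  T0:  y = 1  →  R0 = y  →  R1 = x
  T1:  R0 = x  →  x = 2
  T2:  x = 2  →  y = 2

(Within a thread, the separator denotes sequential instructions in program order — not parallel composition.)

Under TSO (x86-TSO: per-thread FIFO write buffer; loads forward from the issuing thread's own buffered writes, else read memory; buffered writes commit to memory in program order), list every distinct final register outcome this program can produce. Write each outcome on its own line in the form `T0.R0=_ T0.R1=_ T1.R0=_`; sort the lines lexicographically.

T0.R0=1 T0.R1=0 T1.R0=0
T0.R0=1 T0.R1=0 T1.R0=2
T0.R0=1 T0.R1=2 T1.R0=0
T0.R0=1 T0.R1=2 T1.R0=2
T0.R0=2 T0.R1=2 T1.R0=0
T0.R0=2 T0.R1=2 T1.R0=2

outcome vector order: (T0.R0,T0.R1,T1.R0)
|TSO outcomes| = 6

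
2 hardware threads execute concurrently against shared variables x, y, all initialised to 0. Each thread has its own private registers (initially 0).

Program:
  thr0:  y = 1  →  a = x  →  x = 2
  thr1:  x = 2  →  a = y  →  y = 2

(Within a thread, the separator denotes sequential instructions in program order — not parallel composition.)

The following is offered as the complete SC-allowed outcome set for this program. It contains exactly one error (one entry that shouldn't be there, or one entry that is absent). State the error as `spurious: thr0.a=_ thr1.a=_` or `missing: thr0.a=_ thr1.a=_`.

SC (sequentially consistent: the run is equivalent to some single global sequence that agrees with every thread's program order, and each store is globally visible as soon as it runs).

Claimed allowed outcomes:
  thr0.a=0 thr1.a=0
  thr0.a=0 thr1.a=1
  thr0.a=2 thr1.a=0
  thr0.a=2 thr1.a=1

spurious: thr0.a=0 thr1.a=0

outcome vector order: (thr0.a,thr1.a)
SC (3): 0/1; 2/0; 2/1
claimed∖SC = {0/0}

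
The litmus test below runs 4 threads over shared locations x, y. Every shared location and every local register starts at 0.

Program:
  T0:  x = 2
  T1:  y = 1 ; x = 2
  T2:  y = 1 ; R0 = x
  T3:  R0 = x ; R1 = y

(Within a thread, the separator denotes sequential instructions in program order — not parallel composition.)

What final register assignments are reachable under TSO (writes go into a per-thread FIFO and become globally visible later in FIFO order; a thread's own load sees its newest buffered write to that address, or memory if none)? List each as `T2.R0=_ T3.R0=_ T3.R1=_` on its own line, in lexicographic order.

outcome vector order: (T2.R0,T3.R0,T3.R1)
|TSO outcomes| = 8

T2.R0=0 T3.R0=0 T3.R1=0
T2.R0=0 T3.R0=0 T3.R1=1
T2.R0=0 T3.R0=2 T3.R1=0
T2.R0=0 T3.R0=2 T3.R1=1
T2.R0=2 T3.R0=0 T3.R1=0
T2.R0=2 T3.R0=0 T3.R1=1
T2.R0=2 T3.R0=2 T3.R1=0
T2.R0=2 T3.R0=2 T3.R1=1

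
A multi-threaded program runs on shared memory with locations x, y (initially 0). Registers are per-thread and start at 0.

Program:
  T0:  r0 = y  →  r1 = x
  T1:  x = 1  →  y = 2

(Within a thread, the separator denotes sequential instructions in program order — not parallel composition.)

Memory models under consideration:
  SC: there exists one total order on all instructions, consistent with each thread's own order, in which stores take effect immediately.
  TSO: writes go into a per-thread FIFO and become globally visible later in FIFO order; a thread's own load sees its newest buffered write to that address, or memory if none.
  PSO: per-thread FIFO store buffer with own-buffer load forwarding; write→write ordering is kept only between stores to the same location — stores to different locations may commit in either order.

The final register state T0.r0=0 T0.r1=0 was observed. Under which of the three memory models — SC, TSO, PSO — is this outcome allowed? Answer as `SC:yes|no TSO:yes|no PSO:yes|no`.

SC:yes TSO:yes PSO:yes

outcome vector order: (T0.r0,T0.r1)
[SC] allowed = {(0,0) (0,1) (2,1)}
[TSO] allowed = {(0,0) (0,1) (2,1)}
[PSO] allowed = {(0,0) (0,1) (2,0) (2,1)}
target (0,0) ∈ {SC,TSO,PSO}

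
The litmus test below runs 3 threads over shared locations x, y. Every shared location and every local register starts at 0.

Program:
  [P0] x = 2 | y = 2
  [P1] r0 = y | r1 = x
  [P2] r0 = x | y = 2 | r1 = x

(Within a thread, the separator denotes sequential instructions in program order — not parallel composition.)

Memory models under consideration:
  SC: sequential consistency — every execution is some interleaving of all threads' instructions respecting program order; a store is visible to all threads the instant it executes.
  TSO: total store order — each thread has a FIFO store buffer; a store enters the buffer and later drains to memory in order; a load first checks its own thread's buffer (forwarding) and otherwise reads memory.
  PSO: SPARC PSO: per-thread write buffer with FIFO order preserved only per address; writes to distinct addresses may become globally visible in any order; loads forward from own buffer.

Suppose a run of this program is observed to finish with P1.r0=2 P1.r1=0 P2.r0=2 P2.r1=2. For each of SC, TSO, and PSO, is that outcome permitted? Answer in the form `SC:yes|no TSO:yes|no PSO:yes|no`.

SC:no TSO:no PSO:yes

outcome vector order: (P1.r0,P1.r1,P2.r0,P2.r1)
SC: 11 outcomes — {0/0/0/0 0/0/0/2 0/0/2/2 0/2/0/0 0/2/0/2 0/2/2/2 2/0/0/0 2/0/0/2 2/2/0/0 2/2/0/2 2/2/2/2}
TSO: 11 outcomes — {0/0/0/0 0/0/0/2 0/0/2/2 0/2/0/0 0/2/0/2 0/2/2/2 2/0/0/0 2/0/0/2 2/2/0/0 2/2/0/2 2/2/2/2}
PSO: 12 outcomes — {0/0/0/0 0/0/0/2 0/0/2/2 0/2/0/0 0/2/0/2 0/2/2/2 2/0/0/0 2/0/0/2 2/0/2/2 2/2/0/0 2/2/0/2 2/2/2/2}
target 2/0/2/2 ∈ {PSO}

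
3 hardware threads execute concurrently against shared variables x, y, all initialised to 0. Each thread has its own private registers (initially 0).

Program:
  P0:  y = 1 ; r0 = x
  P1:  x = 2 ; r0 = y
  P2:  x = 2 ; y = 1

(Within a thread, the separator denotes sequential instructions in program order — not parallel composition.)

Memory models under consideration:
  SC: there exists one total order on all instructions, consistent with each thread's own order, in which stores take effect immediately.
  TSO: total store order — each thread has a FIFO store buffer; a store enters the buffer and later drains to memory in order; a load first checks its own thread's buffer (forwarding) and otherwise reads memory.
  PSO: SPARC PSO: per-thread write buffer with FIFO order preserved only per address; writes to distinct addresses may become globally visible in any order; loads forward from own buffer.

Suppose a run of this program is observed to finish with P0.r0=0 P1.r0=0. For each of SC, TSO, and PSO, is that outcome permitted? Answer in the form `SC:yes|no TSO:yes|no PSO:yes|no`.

outcome vector order: (P0.r0,P1.r0)
under SC → 0/1, 2/0, 2/1
under TSO → 0/0, 0/1, 2/0, 2/1
under PSO → 0/0, 0/1, 2/0, 2/1
target 0/0 ∈ {TSO,PSO}

SC:no TSO:yes PSO:yes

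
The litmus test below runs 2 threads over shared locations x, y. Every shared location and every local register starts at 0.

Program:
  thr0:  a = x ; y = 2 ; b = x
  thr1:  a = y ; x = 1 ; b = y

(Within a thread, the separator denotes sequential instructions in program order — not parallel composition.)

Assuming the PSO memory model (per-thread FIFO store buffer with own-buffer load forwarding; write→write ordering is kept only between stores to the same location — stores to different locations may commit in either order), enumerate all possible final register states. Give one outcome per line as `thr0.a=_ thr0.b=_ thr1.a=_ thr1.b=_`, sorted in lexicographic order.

outcome vector order: (thr0.a,thr0.b,thr1.a,thr1.b)
|PSO outcomes| = 8

thr0.a=0 thr0.b=0 thr1.a=0 thr1.b=0
thr0.a=0 thr0.b=0 thr1.a=0 thr1.b=2
thr0.a=0 thr0.b=0 thr1.a=2 thr1.b=2
thr0.a=0 thr0.b=1 thr1.a=0 thr1.b=0
thr0.a=0 thr0.b=1 thr1.a=0 thr1.b=2
thr0.a=0 thr0.b=1 thr1.a=2 thr1.b=2
thr0.a=1 thr0.b=1 thr1.a=0 thr1.b=0
thr0.a=1 thr0.b=1 thr1.a=0 thr1.b=2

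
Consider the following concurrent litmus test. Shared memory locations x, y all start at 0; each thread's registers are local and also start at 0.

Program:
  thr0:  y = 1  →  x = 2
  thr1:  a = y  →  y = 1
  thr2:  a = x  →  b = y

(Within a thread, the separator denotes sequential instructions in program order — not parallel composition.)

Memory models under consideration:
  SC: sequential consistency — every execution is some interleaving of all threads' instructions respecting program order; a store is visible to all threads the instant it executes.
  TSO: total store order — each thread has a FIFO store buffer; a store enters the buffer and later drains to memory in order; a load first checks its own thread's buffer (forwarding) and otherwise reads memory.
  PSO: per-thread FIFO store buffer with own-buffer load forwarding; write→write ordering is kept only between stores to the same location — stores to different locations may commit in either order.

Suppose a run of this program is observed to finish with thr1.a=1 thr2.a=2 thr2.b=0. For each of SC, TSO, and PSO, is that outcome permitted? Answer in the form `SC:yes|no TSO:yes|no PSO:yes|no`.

SC:no TSO:no PSO:yes

outcome vector order: (thr1.a,thr2.a,thr2.b)
SC (6): (0,0,0), (0,0,1), (0,2,1), (1,0,0), (1,0,1), (1,2,1)
TSO (6): (0,0,0), (0,0,1), (0,2,1), (1,0,0), (1,0,1), (1,2,1)
PSO (8): (0,0,0), (0,0,1), (0,2,0), (0,2,1), (1,0,0), (1,0,1), (1,2,0), (1,2,1)
target (1,2,0) ∈ {PSO}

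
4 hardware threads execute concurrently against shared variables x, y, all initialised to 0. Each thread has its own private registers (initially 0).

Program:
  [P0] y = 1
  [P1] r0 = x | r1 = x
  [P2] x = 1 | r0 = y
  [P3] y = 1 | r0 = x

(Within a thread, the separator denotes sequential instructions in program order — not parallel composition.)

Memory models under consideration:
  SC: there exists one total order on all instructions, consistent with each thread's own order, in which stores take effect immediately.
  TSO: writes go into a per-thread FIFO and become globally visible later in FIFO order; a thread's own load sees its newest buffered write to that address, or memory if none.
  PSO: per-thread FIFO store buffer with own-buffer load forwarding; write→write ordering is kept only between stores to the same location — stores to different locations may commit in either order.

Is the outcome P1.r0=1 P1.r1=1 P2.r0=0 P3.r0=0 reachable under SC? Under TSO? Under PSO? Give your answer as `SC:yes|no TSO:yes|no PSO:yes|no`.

SC:no TSO:yes PSO:yes

outcome vector order: (P1.r0,P1.r1,P2.r0,P3.r0)
[SC] allowed = {0/0/0/1 0/0/1/0 0/0/1/1 0/1/0/1 0/1/1/0 0/1/1/1 1/1/0/1 1/1/1/0 1/1/1/1}
[TSO] allowed = {0/0/0/0 0/0/0/1 0/0/1/0 0/0/1/1 0/1/0/0 0/1/0/1 0/1/1/0 0/1/1/1 1/1/0/0 1/1/0/1 1/1/1/0 1/1/1/1}
[PSO] allowed = {0/0/0/0 0/0/0/1 0/0/1/0 0/0/1/1 0/1/0/0 0/1/0/1 0/1/1/0 0/1/1/1 1/1/0/0 1/1/0/1 1/1/1/0 1/1/1/1}
target 1/1/0/0 ∈ {TSO,PSO}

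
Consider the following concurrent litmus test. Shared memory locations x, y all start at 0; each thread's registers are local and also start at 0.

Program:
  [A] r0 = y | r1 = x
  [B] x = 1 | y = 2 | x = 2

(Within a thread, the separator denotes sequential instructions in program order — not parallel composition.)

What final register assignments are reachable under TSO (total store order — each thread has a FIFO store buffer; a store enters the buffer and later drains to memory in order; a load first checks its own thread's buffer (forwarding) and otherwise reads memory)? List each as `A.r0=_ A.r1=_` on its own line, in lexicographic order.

outcome vector order: (A.r0,A.r1)
|TSO outcomes| = 5

A.r0=0 A.r1=0
A.r0=0 A.r1=1
A.r0=0 A.r1=2
A.r0=2 A.r1=1
A.r0=2 A.r1=2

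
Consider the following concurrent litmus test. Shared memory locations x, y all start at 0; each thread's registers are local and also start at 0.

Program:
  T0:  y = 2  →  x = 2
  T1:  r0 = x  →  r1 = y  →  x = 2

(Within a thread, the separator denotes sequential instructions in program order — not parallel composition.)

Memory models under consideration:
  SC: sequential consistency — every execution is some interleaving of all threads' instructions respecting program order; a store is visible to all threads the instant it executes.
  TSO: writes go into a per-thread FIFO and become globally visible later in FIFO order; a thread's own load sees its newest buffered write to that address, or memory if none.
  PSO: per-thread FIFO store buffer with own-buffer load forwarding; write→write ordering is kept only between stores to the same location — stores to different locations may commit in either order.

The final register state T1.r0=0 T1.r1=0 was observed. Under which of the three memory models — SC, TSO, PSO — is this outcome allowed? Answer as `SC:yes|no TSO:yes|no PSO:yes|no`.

outcome vector order: (T1.r0,T1.r1)
[SC] allowed = {0/0; 0/2; 2/2}
[TSO] allowed = {0/0; 0/2; 2/2}
[PSO] allowed = {0/0; 0/2; 2/0; 2/2}
target 0/0 ∈ {SC,TSO,PSO}

SC:yes TSO:yes PSO:yes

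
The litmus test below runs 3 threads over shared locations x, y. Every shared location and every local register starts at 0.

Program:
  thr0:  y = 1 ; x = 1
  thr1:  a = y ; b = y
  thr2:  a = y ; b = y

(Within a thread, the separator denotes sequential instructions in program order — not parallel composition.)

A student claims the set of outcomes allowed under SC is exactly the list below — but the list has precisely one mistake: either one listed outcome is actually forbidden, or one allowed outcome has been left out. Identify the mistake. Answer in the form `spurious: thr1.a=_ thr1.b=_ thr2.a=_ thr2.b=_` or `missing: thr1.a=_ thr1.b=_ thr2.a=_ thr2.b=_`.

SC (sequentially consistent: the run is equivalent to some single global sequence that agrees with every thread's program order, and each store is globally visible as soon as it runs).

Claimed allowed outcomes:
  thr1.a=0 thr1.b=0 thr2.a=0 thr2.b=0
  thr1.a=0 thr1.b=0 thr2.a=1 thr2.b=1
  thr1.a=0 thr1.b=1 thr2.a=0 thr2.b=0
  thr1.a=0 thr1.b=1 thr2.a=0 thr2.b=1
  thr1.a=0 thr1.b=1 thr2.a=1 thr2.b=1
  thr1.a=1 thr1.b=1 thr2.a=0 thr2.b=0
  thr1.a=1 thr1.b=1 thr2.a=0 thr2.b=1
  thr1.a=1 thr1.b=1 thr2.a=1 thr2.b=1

outcome vector order: (thr1.a,thr1.b,thr2.a,thr2.b)
[SC] allowed = {(0,0,0,0) (0,0,0,1) (0,0,1,1) (0,1,0,0) (0,1,0,1) (0,1,1,1) (1,1,0,0) (1,1,0,1) (1,1,1,1)}
SC∖claimed = {(0,0,0,1)}

missing: thr1.a=0 thr1.b=0 thr2.a=0 thr2.b=1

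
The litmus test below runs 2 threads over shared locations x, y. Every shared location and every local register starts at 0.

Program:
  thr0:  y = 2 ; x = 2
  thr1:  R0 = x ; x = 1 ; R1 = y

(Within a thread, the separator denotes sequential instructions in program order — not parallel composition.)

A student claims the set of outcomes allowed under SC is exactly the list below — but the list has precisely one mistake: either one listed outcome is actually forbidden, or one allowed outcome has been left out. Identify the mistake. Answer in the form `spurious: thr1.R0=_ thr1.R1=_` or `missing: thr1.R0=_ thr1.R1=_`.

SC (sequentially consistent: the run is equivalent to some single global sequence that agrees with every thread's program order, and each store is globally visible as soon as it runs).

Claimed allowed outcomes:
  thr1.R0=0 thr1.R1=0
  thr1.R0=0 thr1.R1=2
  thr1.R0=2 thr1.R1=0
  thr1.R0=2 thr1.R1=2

spurious: thr1.R0=2 thr1.R1=0

outcome vector order: (thr1.R0,thr1.R1)
SC: 3 outcomes — {<0 0> <0 2> <2 2>}
claimed∖SC = {<2 0>}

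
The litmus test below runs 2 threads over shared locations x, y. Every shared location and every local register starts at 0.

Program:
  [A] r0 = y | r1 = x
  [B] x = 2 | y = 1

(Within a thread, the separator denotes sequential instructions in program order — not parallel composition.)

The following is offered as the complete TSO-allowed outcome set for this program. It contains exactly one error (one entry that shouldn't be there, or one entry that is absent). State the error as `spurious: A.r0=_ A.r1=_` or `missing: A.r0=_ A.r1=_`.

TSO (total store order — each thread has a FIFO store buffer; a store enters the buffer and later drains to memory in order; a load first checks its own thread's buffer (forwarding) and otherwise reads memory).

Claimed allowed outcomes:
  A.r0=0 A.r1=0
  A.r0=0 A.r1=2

outcome vector order: (A.r0,A.r1)
TSO (3): <0 0>, <0 2>, <1 2>
TSO∖claimed = {<1 2>}

missing: A.r0=1 A.r1=2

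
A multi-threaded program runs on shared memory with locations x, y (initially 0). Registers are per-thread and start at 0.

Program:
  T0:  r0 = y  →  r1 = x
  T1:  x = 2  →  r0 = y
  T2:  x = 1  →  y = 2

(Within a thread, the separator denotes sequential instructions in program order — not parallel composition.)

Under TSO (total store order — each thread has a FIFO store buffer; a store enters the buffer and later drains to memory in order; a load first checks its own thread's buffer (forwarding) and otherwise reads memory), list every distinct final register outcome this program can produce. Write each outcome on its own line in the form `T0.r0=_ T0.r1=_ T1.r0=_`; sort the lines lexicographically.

outcome vector order: (T0.r0,T0.r1,T1.r0)
|TSO outcomes| = 10

T0.r0=0 T0.r1=0 T1.r0=0
T0.r0=0 T0.r1=0 T1.r0=2
T0.r0=0 T0.r1=1 T1.r0=0
T0.r0=0 T0.r1=1 T1.r0=2
T0.r0=0 T0.r1=2 T1.r0=0
T0.r0=0 T0.r1=2 T1.r0=2
T0.r0=2 T0.r1=1 T1.r0=0
T0.r0=2 T0.r1=1 T1.r0=2
T0.r0=2 T0.r1=2 T1.r0=0
T0.r0=2 T0.r1=2 T1.r0=2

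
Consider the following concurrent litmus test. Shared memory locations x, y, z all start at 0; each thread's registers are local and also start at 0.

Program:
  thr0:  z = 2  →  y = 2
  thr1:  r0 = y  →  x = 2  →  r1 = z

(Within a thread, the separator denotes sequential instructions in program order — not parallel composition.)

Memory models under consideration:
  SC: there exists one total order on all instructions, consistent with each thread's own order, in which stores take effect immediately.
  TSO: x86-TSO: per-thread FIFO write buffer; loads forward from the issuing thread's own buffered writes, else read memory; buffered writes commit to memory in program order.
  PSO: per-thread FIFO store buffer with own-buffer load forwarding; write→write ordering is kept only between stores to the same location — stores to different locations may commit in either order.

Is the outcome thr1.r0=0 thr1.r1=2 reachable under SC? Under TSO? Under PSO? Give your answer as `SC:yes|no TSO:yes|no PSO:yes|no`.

outcome vector order: (thr1.r0,thr1.r1)
[SC] allowed = {0/0, 0/2, 2/2}
[TSO] allowed = {0/0, 0/2, 2/2}
[PSO] allowed = {0/0, 0/2, 2/0, 2/2}
target 0/2 ∈ {SC,TSO,PSO}

SC:yes TSO:yes PSO:yes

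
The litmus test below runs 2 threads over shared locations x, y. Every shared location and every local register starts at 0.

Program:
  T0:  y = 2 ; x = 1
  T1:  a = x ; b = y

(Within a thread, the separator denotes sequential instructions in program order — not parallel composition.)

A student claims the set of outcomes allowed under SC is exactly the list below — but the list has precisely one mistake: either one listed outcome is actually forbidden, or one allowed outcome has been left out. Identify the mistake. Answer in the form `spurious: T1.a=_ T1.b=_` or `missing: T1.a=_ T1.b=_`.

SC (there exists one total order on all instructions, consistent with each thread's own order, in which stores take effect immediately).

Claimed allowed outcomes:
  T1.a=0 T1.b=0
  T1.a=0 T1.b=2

outcome vector order: (T1.a,T1.b)
SC (3): (0,0), (0,2), (1,2)
SC∖claimed = {(1,2)}

missing: T1.a=1 T1.b=2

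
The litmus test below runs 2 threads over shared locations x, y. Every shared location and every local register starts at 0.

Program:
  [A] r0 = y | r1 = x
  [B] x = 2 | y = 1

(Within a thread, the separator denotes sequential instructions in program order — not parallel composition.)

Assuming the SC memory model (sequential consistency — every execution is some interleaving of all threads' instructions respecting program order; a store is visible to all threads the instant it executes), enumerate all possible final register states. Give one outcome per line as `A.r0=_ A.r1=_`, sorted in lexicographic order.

A.r0=0 A.r1=0
A.r0=0 A.r1=2
A.r0=1 A.r1=2

outcome vector order: (A.r0,A.r1)
|SC outcomes| = 3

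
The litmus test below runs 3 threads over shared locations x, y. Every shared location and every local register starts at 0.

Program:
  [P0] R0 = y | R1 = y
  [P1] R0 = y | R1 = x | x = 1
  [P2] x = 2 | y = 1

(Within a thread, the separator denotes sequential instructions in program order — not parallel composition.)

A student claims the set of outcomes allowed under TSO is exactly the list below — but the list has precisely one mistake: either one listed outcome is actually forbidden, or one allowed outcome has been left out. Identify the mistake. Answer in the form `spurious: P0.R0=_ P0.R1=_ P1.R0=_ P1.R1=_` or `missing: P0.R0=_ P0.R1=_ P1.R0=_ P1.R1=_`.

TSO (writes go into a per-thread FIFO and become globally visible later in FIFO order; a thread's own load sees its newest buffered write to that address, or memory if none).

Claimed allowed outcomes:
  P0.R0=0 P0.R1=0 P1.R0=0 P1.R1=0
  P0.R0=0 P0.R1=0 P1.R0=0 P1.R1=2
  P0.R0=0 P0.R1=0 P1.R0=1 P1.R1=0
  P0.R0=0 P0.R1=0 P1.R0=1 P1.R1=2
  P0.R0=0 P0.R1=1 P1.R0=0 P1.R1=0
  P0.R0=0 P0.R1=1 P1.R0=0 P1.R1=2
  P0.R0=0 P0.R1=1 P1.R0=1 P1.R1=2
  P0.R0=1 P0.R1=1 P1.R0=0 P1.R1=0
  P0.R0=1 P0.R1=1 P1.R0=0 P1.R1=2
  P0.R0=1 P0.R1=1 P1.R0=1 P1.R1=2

outcome vector order: (P0.R0,P0.R1,P1.R0,P1.R1)
under TSO → 0000 0002 0012 0100 0102 0112 1100 1102 1112
claimed∖TSO = {0010}

spurious: P0.R0=0 P0.R1=0 P1.R0=1 P1.R1=0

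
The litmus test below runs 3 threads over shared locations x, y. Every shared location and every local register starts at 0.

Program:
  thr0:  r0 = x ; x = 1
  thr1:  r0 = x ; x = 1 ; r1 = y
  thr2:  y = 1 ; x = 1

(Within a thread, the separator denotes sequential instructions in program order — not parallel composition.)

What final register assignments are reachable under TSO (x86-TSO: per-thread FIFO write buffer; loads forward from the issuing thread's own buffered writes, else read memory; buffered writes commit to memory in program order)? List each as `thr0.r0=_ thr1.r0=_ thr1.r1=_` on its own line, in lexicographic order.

thr0.r0=0 thr1.r0=0 thr1.r1=0
thr0.r0=0 thr1.r0=0 thr1.r1=1
thr0.r0=0 thr1.r0=1 thr1.r1=0
thr0.r0=0 thr1.r0=1 thr1.r1=1
thr0.r0=1 thr1.r0=0 thr1.r1=0
thr0.r0=1 thr1.r0=0 thr1.r1=1
thr0.r0=1 thr1.r0=1 thr1.r1=1

outcome vector order: (thr0.r0,thr1.r0,thr1.r1)
|TSO outcomes| = 7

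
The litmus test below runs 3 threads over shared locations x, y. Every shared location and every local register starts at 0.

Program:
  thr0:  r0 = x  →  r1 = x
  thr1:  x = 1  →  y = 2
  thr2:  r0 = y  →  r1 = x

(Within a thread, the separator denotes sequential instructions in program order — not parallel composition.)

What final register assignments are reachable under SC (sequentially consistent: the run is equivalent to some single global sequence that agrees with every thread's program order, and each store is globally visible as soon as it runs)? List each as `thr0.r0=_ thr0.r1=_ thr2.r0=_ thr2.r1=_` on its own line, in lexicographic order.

thr0.r0=0 thr0.r1=0 thr2.r0=0 thr2.r1=0
thr0.r0=0 thr0.r1=0 thr2.r0=0 thr2.r1=1
thr0.r0=0 thr0.r1=0 thr2.r0=2 thr2.r1=1
thr0.r0=0 thr0.r1=1 thr2.r0=0 thr2.r1=0
thr0.r0=0 thr0.r1=1 thr2.r0=0 thr2.r1=1
thr0.r0=0 thr0.r1=1 thr2.r0=2 thr2.r1=1
thr0.r0=1 thr0.r1=1 thr2.r0=0 thr2.r1=0
thr0.r0=1 thr0.r1=1 thr2.r0=0 thr2.r1=1
thr0.r0=1 thr0.r1=1 thr2.r0=2 thr2.r1=1

outcome vector order: (thr0.r0,thr0.r1,thr2.r0,thr2.r1)
|SC outcomes| = 9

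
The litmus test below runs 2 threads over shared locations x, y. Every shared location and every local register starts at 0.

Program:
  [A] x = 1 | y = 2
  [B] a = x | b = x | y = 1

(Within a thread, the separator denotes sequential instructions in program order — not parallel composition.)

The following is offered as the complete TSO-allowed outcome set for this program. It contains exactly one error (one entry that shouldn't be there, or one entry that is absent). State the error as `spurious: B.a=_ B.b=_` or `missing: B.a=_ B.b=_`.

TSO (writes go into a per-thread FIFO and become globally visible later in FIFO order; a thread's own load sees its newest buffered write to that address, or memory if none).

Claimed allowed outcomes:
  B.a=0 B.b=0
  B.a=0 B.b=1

missing: B.a=1 B.b=1

outcome vector order: (B.a,B.b)
[TSO] allowed = {<0 0>; <0 1>; <1 1>}
TSO∖claimed = {<1 1>}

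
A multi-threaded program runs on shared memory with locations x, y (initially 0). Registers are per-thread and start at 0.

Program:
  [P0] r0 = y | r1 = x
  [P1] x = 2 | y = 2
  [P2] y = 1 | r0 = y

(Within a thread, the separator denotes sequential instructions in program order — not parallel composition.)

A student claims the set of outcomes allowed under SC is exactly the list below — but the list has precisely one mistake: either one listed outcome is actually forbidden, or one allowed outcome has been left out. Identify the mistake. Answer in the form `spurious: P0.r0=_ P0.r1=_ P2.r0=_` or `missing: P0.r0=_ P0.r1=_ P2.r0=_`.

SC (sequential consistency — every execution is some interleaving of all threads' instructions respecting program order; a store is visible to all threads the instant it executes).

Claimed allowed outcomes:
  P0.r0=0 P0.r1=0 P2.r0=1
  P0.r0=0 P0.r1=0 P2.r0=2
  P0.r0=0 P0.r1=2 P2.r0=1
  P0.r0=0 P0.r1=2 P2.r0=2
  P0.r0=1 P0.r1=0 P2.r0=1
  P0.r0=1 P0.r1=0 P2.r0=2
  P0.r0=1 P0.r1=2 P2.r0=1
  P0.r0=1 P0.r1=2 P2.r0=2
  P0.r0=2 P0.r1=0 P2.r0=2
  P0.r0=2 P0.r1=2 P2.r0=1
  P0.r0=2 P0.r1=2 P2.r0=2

outcome vector order: (P0.r0,P0.r1,P2.r0)
SC (10): <0 0 1>, <0 0 2>, <0 2 1>, <0 2 2>, <1 0 1>, <1 0 2>, <1 2 1>, <1 2 2>, <2 2 1>, <2 2 2>
claimed∖SC = {<2 0 2>}

spurious: P0.r0=2 P0.r1=0 P2.r0=2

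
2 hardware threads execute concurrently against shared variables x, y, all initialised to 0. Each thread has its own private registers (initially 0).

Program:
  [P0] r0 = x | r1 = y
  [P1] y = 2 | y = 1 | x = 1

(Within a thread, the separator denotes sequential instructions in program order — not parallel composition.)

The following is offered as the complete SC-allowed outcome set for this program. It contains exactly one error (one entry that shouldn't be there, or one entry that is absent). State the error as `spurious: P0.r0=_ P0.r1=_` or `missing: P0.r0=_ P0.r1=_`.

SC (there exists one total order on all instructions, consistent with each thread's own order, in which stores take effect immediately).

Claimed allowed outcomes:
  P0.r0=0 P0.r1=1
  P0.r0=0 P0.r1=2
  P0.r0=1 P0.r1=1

missing: P0.r0=0 P0.r1=0

outcome vector order: (P0.r0,P0.r1)
SC (4): (0,0) (0,1) (0,2) (1,1)
SC∖claimed = {(0,0)}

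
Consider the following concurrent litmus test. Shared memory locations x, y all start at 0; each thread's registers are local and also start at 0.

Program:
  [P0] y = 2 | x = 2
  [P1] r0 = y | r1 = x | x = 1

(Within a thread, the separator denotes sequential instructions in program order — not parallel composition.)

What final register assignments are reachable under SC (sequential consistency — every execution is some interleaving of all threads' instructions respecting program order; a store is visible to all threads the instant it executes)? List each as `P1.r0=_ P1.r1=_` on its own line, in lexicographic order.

P1.r0=0 P1.r1=0
P1.r0=0 P1.r1=2
P1.r0=2 P1.r1=0
P1.r0=2 P1.r1=2

outcome vector order: (P1.r0,P1.r1)
|SC outcomes| = 4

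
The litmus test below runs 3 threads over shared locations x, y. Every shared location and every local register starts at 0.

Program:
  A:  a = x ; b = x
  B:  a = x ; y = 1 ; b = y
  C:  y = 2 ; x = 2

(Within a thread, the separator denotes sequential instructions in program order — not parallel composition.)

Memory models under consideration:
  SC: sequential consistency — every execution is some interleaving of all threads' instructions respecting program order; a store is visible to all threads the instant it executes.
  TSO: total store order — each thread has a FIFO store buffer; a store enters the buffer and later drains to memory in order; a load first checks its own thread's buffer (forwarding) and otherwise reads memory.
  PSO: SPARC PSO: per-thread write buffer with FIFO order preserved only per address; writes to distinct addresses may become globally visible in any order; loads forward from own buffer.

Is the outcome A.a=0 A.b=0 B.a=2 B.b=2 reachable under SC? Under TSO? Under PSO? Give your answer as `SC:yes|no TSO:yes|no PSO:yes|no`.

SC:no TSO:no PSO:yes

outcome vector order: (A.a,A.b,B.a,B.b)
SC: 9 outcomes — {(0,0,0,1) (0,0,0,2) (0,0,2,1) (0,2,0,1) (0,2,0,2) (0,2,2,1) (2,2,0,1) (2,2,0,2) (2,2,2,1)}
TSO: 9 outcomes — {(0,0,0,1) (0,0,0,2) (0,0,2,1) (0,2,0,1) (0,2,0,2) (0,2,2,1) (2,2,0,1) (2,2,0,2) (2,2,2,1)}
PSO: 12 outcomes — {(0,0,0,1) (0,0,0,2) (0,0,2,1) (0,0,2,2) (0,2,0,1) (0,2,0,2) (0,2,2,1) (0,2,2,2) (2,2,0,1) (2,2,0,2) (2,2,2,1) (2,2,2,2)}
target (0,0,2,2) ∈ {PSO}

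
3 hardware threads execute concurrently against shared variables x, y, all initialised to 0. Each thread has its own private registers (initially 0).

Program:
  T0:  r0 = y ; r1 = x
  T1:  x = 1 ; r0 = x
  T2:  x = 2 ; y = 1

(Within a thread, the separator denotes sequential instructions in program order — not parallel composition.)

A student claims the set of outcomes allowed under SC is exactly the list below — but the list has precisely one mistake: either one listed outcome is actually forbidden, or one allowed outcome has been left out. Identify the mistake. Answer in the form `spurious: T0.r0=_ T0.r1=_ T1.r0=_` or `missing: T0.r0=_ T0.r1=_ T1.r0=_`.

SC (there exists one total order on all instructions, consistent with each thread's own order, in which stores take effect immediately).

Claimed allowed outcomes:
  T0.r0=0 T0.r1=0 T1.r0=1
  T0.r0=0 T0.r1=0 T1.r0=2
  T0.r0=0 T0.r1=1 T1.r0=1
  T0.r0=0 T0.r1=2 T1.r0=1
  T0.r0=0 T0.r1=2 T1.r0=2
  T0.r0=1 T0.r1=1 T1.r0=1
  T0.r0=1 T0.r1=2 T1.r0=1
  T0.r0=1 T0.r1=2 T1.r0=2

missing: T0.r0=0 T0.r1=1 T1.r0=2

outcome vector order: (T0.r0,T0.r1,T1.r0)
SC (9): <0 0 1> <0 0 2> <0 1 1> <0 1 2> <0 2 1> <0 2 2> <1 1 1> <1 2 1> <1 2 2>
SC∖claimed = {<0 1 2>}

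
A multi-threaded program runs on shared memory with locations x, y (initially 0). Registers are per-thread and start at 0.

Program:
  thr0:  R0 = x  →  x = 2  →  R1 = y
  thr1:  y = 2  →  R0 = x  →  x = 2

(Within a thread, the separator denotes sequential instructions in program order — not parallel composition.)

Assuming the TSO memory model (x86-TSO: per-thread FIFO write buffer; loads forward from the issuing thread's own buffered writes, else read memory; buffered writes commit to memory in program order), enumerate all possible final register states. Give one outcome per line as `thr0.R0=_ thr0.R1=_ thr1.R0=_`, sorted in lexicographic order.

outcome vector order: (thr0.R0,thr0.R1,thr1.R0)
|TSO outcomes| = 5

thr0.R0=0 thr0.R1=0 thr1.R0=0
thr0.R0=0 thr0.R1=0 thr1.R0=2
thr0.R0=0 thr0.R1=2 thr1.R0=0
thr0.R0=0 thr0.R1=2 thr1.R0=2
thr0.R0=2 thr0.R1=2 thr1.R0=0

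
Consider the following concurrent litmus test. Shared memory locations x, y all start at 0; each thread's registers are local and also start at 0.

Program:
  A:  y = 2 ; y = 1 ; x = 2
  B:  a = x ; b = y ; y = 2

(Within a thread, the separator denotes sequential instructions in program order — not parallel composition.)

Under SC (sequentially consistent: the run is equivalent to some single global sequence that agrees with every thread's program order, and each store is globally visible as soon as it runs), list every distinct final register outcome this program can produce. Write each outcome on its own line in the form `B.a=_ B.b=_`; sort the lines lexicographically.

B.a=0 B.b=0
B.a=0 B.b=1
B.a=0 B.b=2
B.a=2 B.b=1

outcome vector order: (B.a,B.b)
|SC outcomes| = 4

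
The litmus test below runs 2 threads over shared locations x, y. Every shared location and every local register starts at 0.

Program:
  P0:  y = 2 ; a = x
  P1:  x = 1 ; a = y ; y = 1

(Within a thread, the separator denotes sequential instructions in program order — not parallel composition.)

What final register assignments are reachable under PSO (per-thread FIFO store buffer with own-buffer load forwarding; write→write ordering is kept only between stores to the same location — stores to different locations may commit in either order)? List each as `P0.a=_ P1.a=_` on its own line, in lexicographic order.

P0.a=0 P1.a=0
P0.a=0 P1.a=2
P0.a=1 P1.a=0
P0.a=1 P1.a=2

outcome vector order: (P0.a,P1.a)
|PSO outcomes| = 4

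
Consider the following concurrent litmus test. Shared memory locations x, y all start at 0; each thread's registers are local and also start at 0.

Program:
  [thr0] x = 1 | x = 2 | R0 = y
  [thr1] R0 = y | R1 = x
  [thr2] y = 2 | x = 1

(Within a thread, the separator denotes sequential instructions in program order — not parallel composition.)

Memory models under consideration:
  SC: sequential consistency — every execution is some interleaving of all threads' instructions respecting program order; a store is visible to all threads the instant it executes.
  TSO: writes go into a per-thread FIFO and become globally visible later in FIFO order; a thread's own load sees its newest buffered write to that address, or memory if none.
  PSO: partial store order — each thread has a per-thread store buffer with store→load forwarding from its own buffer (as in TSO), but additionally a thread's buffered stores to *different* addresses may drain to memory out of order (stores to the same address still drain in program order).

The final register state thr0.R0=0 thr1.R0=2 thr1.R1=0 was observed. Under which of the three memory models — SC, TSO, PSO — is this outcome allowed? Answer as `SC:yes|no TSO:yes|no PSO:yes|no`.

outcome vector order: (thr0.R0,thr1.R0,thr1.R1)
SC (11): (0,0,0), (0,0,1), (0,0,2), (0,2,1), (0,2,2), (2,0,0), (2,0,1), (2,0,2), (2,2,0), (2,2,1), (2,2,2)
TSO (12): (0,0,0), (0,0,1), (0,0,2), (0,2,0), (0,2,1), (0,2,2), (2,0,0), (2,0,1), (2,0,2), (2,2,0), (2,2,1), (2,2,2)
PSO (12): (0,0,0), (0,0,1), (0,0,2), (0,2,0), (0,2,1), (0,2,2), (2,0,0), (2,0,1), (2,0,2), (2,2,0), (2,2,1), (2,2,2)
target (0,2,0) ∈ {TSO,PSO}

SC:no TSO:yes PSO:yes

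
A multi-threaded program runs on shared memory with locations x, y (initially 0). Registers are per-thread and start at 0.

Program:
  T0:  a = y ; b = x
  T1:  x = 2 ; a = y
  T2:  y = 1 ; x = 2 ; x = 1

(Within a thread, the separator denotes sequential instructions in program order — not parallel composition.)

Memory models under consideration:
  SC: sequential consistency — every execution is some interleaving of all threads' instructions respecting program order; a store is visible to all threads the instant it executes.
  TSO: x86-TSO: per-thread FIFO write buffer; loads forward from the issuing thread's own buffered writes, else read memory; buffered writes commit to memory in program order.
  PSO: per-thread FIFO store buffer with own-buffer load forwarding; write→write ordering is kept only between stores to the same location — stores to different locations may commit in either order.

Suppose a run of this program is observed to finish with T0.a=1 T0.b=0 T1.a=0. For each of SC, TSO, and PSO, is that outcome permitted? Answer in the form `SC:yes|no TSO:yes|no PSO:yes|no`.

SC:no TSO:yes PSO:yes

outcome vector order: (T0.a,T0.b,T1.a)
under SC → <0 0 0>; <0 0 1>; <0 1 0>; <0 1 1>; <0 2 0>; <0 2 1>; <1 0 1>; <1 1 0>; <1 1 1>; <1 2 0>; <1 2 1>
under TSO → <0 0 0>; <0 0 1>; <0 1 0>; <0 1 1>; <0 2 0>; <0 2 1>; <1 0 0>; <1 0 1>; <1 1 0>; <1 1 1>; <1 2 0>; <1 2 1>
under PSO → <0 0 0>; <0 0 1>; <0 1 0>; <0 1 1>; <0 2 0>; <0 2 1>; <1 0 0>; <1 0 1>; <1 1 0>; <1 1 1>; <1 2 0>; <1 2 1>
target <1 0 0> ∈ {TSO,PSO}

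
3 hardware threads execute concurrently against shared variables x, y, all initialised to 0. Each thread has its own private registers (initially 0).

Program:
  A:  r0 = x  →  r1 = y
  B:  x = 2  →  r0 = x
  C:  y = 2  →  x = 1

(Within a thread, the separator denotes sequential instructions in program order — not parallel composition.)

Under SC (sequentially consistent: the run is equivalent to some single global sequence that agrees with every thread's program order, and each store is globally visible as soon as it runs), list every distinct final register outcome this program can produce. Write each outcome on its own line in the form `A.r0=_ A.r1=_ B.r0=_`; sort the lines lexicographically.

outcome vector order: (A.r0,A.r1,B.r0)
|SC outcomes| = 10

A.r0=0 A.r1=0 B.r0=1
A.r0=0 A.r1=0 B.r0=2
A.r0=0 A.r1=2 B.r0=1
A.r0=0 A.r1=2 B.r0=2
A.r0=1 A.r1=2 B.r0=1
A.r0=1 A.r1=2 B.r0=2
A.r0=2 A.r1=0 B.r0=1
A.r0=2 A.r1=0 B.r0=2
A.r0=2 A.r1=2 B.r0=1
A.r0=2 A.r1=2 B.r0=2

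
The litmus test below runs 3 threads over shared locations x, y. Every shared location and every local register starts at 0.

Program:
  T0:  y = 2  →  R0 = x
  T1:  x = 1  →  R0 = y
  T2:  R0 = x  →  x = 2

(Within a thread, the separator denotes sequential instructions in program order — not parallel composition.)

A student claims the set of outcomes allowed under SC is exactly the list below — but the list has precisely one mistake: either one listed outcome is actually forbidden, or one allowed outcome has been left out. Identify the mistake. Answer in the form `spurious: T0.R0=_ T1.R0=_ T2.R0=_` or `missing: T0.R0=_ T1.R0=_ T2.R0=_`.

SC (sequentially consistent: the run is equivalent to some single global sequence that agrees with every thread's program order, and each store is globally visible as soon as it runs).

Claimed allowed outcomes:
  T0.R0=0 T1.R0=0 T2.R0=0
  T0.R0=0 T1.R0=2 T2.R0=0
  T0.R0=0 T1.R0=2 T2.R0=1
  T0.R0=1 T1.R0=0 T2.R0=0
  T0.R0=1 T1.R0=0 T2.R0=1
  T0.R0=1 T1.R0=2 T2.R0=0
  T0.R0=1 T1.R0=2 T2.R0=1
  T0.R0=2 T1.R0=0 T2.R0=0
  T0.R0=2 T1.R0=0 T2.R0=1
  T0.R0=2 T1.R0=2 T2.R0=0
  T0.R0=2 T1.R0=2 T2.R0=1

spurious: T0.R0=0 T1.R0=0 T2.R0=0

outcome vector order: (T0.R0,T1.R0,T2.R0)
SC: 10 outcomes — {<0 2 0> <0 2 1> <1 0 0> <1 0 1> <1 2 0> <1 2 1> <2 0 0> <2 0 1> <2 2 0> <2 2 1>}
claimed∖SC = {<0 0 0>}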